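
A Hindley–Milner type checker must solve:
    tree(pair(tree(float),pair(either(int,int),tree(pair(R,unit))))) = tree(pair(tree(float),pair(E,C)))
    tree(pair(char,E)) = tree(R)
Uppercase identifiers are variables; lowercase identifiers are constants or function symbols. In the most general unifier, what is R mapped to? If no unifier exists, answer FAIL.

pair(char,either(int,int))

Decompose tree/1: pair(tree(float),pair(either(int,int),tree(pair(R,unit)))) = pair(tree(float),pair(E,C)).
Decompose pair/2: tree(float) = tree(float),  pair(either(int,int),tree(pair(R,unit))) = pair(E,C).
Delete trivial equation tree(float) = tree(float).
Decompose pair/2: either(int,int) = E,  tree(pair(R,unit)) = C.
Bind E := either(int,int); substituting into the one remaining equation that mentions E gives: tree(pair(char,either(int,int))) = tree(R).
Bind C := tree(pair(R,unit)); no other remaining equation mentions C.
Decompose tree/1: pair(char,either(int,int)) = R.
Bind R := pair(char,either(int,int)). Substituting into the earlier binding gives C := tree(pair(pair(char,either(int,int)),unit)).
MGU = { E := either(int,int), C := tree(pair(pair(char,either(int,int)),unit)), R := pair(char,either(int,int)) }, so R := pair(char,either(int,int)).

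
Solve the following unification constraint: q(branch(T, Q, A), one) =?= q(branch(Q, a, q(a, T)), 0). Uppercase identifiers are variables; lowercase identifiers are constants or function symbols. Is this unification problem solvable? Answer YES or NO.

Decompose q/2: branch(T, Q, A) =?= branch(Q, a, q(a, T)),  one =?= 0.
Decompose branch/3: T =?= Q,  Q =?= a,  A =?= q(a, T).
Bind T := Q; substituting into the one remaining equation that mentions T gives: A =?= q(a, Q).
Bind Q := a; substituting into the one remaining equation that mentions Q gives: A =?= q(a, a). Substituting into the earlier binding gives T := a.
Bind A := q(a, a); no other remaining equation mentions A.
Clash: constants one and 0 differ; no unifier exists.

NO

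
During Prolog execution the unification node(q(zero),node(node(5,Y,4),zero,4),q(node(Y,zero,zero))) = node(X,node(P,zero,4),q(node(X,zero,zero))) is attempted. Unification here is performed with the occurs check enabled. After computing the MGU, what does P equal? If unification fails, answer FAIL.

node(5,q(zero),4)

Decompose node/3: q(zero) = X,  node(node(5,Y,4),zero,4) = node(P,zero,4),  q(node(Y,zero,zero)) = q(node(X,zero,zero)).
Bind X := q(zero); substituting into the one remaining equation that mentions X gives: q(node(Y,zero,zero)) = q(node(q(zero),zero,zero)).
Decompose node/3: node(5,Y,4) = P,  zero = zero,  4 = 4.
Bind P := node(5,Y,4); no other remaining equation mentions P.
Delete trivial equation zero = zero.
Delete trivial equation 4 = 4.
Decompose q/1: node(Y,zero,zero) = node(q(zero),zero,zero).
Decompose node/3: Y = q(zero),  zero = zero,  zero = zero.
Bind Y := q(zero); no other remaining equation mentions Y. Substituting into the earlier binding gives P := node(5,q(zero),4).
Delete trivial equation zero = zero.
Delete trivial equation zero = zero.
MGU = { X -> q(zero), P -> node(5,q(zero),4), Y -> q(zero) }, so P -> node(5,q(zero),4).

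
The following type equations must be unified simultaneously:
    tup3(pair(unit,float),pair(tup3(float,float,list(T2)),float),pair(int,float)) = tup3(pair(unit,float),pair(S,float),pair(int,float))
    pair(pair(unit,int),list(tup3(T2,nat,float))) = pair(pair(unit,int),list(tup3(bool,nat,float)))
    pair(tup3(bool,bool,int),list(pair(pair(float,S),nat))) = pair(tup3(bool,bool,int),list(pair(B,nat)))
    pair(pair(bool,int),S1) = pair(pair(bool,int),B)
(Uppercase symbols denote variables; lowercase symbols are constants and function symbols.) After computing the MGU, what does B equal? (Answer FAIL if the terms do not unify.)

Decompose tup3/3: pair(unit,float) = pair(unit,float),  pair(tup3(float,float,list(T2)),float) = pair(S,float),  pair(int,float) = pair(int,float).
Delete trivial equation pair(unit,float) = pair(unit,float).
Decompose pair/2: tup3(float,float,list(T2)) = S,  float = float.
Bind S := tup3(float,float,list(T2)); substituting into the one remaining equation that mentions S gives: pair(tup3(bool,bool,int),list(pair(pair(float,tup3(float,float,list(T2))),nat))) = pair(tup3(bool,bool,int),list(pair(B,nat))).
Delete trivial equation float = float.
Delete trivial equation pair(int,float) = pair(int,float).
Decompose pair/2: pair(unit,int) = pair(unit,int),  list(tup3(T2,nat,float)) = list(tup3(bool,nat,float)).
Delete trivial equation pair(unit,int) = pair(unit,int).
Decompose list/1: tup3(T2,nat,float) = tup3(bool,nat,float).
Decompose tup3/3: T2 = bool,  nat = nat,  float = float.
Bind T2 := bool; substituting into the one remaining equation that mentions T2 gives: pair(tup3(bool,bool,int),list(pair(pair(float,tup3(float,float,list(bool))),nat))) = pair(tup3(bool,bool,int),list(pair(B,nat))). Substituting into the earlier binding gives S := tup3(float,float,list(bool)).
Delete trivial equation nat = nat.
Delete trivial equation float = float.
Decompose pair/2: tup3(bool,bool,int) = tup3(bool,bool,int),  list(pair(pair(float,tup3(float,float,list(bool))),nat)) = list(pair(B,nat)).
Delete trivial equation tup3(bool,bool,int) = tup3(bool,bool,int).
Decompose list/1: pair(pair(float,tup3(float,float,list(bool))),nat) = pair(B,nat).
Decompose pair/2: pair(float,tup3(float,float,list(bool))) = B,  nat = nat.
Bind B := pair(float,tup3(float,float,list(bool))); substituting into the one remaining equation that mentions B gives: pair(pair(bool,int),S1) = pair(pair(bool,int),pair(float,tup3(float,float,list(bool)))).
Delete trivial equation nat = nat.
Decompose pair/2: pair(bool,int) = pair(bool,int),  S1 = pair(float,tup3(float,float,list(bool))).
Delete trivial equation pair(bool,int) = pair(bool,int).
Bind S1 := pair(float,tup3(float,float,list(bool))).
MGU = { S -> tup3(float,float,list(bool)), T2 -> bool, B -> pair(float,tup3(float,float,list(bool))), S1 -> pair(float,tup3(float,float,list(bool))) }, so B -> pair(float,tup3(float,float,list(bool))).

pair(float,tup3(float,float,list(bool)))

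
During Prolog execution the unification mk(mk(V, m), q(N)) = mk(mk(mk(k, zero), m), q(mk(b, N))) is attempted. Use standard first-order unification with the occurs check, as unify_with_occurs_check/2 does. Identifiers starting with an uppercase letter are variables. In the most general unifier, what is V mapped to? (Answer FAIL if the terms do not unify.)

FAIL

Decompose mk/2: mk(V, m) = mk(mk(k, zero), m),  q(N) = q(mk(b, N)).
Decompose mk/2: V = mk(k, zero),  m = m.
Bind V := mk(k, zero); no other remaining equation mentions V.
Delete trivial equation m = m.
Decompose q/1: N = mk(b, N).
Occurs check fails: N occurs in mk(b, N); the equation N = mk(b, N) has no finite solution.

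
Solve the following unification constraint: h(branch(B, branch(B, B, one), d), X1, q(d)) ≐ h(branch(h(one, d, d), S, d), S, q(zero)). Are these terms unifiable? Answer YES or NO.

Decompose h/3: branch(B, branch(B, B, one), d) ≐ branch(h(one, d, d), S, d),  X1 ≐ S,  q(d) ≐ q(zero).
Decompose branch/3: B ≐ h(one, d, d),  branch(B, B, one) ≐ S,  d ≐ d.
Bind B := h(one, d, d); substituting into the one remaining equation that mentions B gives: branch(h(one, d, d), h(one, d, d), one) ≐ S.
Bind S := branch(h(one, d, d), h(one, d, d), one); substituting into the one remaining equation that mentions S gives: X1 ≐ branch(h(one, d, d), h(one, d, d), one).
Delete trivial equation d ≐ d.
Bind X1 := branch(h(one, d, d), h(one, d, d), one); no other remaining equation mentions X1.
Decompose q/1: d ≐ zero.
Clash: constants d and zero differ; no unifier exists.

NO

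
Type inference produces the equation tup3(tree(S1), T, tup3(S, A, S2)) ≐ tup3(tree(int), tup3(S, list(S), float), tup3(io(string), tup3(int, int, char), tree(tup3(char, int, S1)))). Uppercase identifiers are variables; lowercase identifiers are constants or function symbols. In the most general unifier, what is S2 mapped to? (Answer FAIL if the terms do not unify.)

Decompose tup3/3: tree(S1) ≐ tree(int),  T ≐ tup3(S, list(S), float),  tup3(S, A, S2) ≐ tup3(io(string), tup3(int, int, char), tree(tup3(char, int, S1))).
Decompose tree/1: S1 ≐ int.
Bind S1 := int; substituting into the one remaining equation that mentions S1 gives: tup3(S, A, S2) ≐ tup3(io(string), tup3(int, int, char), tree(tup3(char, int, int))).
Bind T := tup3(S, list(S), float); no other remaining equation mentions T.
Decompose tup3/3: S ≐ io(string),  A ≐ tup3(int, int, char),  S2 ≐ tree(tup3(char, int, int)).
Bind S := io(string); no other remaining equation mentions S. Substituting into the earlier binding gives T := tup3(io(string), list(io(string)), float).
Bind A := tup3(int, int, char); no other remaining equation mentions A.
Bind S2 := tree(tup3(char, int, int)).
MGU = { S1 := int, T := tup3(io(string), list(io(string)), float), S := io(string), A := tup3(int, int, char), S2 := tree(tup3(char, int, int)) }, so S2 := tree(tup3(char, int, int)).

tree(tup3(char, int, int))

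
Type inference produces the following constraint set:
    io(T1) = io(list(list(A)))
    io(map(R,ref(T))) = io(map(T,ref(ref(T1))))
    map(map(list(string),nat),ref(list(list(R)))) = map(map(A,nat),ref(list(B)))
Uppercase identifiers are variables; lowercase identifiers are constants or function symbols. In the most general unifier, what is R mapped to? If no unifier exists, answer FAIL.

Decompose io/1: T1 = list(list(A)).
Bind T1 := list(list(A)); substituting into the one remaining equation that mentions T1 gives: io(map(R,ref(T))) = io(map(T,ref(ref(list(list(A)))))).
Decompose io/1: map(R,ref(T)) = map(T,ref(ref(list(list(A))))).
Decompose map/2: R = T,  ref(T) = ref(ref(list(list(A)))).
Bind R := T; substituting into the one remaining equation that mentions R gives: map(map(list(string),nat),ref(list(list(T)))) = map(map(A,nat),ref(list(B))).
Decompose ref/1: T = ref(list(list(A))).
Bind T := ref(list(list(A))); substituting into the remaining equation gives: map(map(list(string),nat),ref(list(list(ref(list(list(A))))))) = map(map(A,nat),ref(list(B))). Substituting into the earlier binding gives R := ref(list(list(A))).
Decompose map/2: map(list(string),nat) = map(A,nat),  ref(list(list(ref(list(list(A)))))) = ref(list(B)).
Decompose map/2: list(string) = A,  nat = nat.
Bind A := list(string); substituting into the one remaining equation that mentions A gives: ref(list(list(ref(list(list(list(string))))))) = ref(list(B)). Substituting into the earlier bindings gives T1 := list(list(list(string))), R := ref(list(list(list(string)))), T := ref(list(list(list(string)))).
Delete trivial equation nat = nat.
Decompose ref/1: list(list(ref(list(list(list(string)))))) = list(B).
Decompose list/1: list(ref(list(list(list(string))))) = B.
Bind B := list(ref(list(list(list(string))))).
MGU = { T1 ↦ list(list(list(string))), R ↦ ref(list(list(list(string)))), T ↦ ref(list(list(list(string)))), A ↦ list(string), B ↦ list(ref(list(list(list(string))))) }, so R ↦ ref(list(list(list(string)))).

ref(list(list(list(string))))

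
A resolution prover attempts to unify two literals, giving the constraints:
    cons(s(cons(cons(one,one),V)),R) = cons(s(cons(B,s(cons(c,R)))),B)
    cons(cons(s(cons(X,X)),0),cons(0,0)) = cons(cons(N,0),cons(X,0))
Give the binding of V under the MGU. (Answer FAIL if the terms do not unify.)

s(cons(c,cons(one,one)))

Decompose cons/2: s(cons(cons(one,one),V)) = s(cons(B,s(cons(c,R)))),  R = B.
Decompose s/1: cons(cons(one,one),V) = cons(B,s(cons(c,R))).
Decompose cons/2: cons(one,one) = B,  V = s(cons(c,R)).
Bind B := cons(one,one); substituting into the one remaining equation that mentions B gives: R = cons(one,one).
Bind V := s(cons(c,R)); no other remaining equation mentions V.
Bind R := cons(one,one); no other remaining equation mentions R. Substituting into the earlier binding gives V := s(cons(c,cons(one,one))).
Decompose cons/2: cons(s(cons(X,X)),0) = cons(N,0),  cons(0,0) = cons(X,0).
Decompose cons/2: s(cons(X,X)) = N,  0 = 0.
Bind N := s(cons(X,X)); no other remaining equation mentions N.
Delete trivial equation 0 = 0.
Decompose cons/2: 0 = X,  0 = 0.
Bind X := 0; no other remaining equation mentions X. Substituting into the earlier binding gives N := s(cons(0,0)).
Delete trivial equation 0 = 0.
MGU = { B ↦ cons(one,one), V ↦ s(cons(c,cons(one,one))), R ↦ cons(one,one), N ↦ s(cons(0,0)), X ↦ 0 }, so V ↦ s(cons(c,cons(one,one))).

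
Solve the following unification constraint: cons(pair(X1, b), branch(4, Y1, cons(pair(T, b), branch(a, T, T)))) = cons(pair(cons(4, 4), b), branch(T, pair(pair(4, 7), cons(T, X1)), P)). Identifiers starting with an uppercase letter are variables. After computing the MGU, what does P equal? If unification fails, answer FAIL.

Decompose cons/2: pair(X1, b) = pair(cons(4, 4), b),  branch(4, Y1, cons(pair(T, b), branch(a, T, T))) = branch(T, pair(pair(4, 7), cons(T, X1)), P).
Decompose pair/2: X1 = cons(4, 4),  b = b.
Bind X1 := cons(4, 4); substituting into the one remaining equation that mentions X1 gives: branch(4, Y1, cons(pair(T, b), branch(a, T, T))) = branch(T, pair(pair(4, 7), cons(T, cons(4, 4))), P).
Delete trivial equation b = b.
Decompose branch/3: 4 = T,  Y1 = pair(pair(4, 7), cons(T, cons(4, 4))),  cons(pair(T, b), branch(a, T, T)) = P.
Bind T := 4; substituting into the remaining equations gives: Y1 = pair(pair(4, 7), cons(4, cons(4, 4))),  cons(pair(4, b), branch(a, 4, 4)) = P.
Bind Y1 := pair(pair(4, 7), cons(4, cons(4, 4))); no other remaining equation mentions Y1.
Bind P := cons(pair(4, b), branch(a, 4, 4)).
MGU = { X1 := cons(4, 4), T := 4, Y1 := pair(pair(4, 7), cons(4, cons(4, 4))), P := cons(pair(4, b), branch(a, 4, 4)) }, so P := cons(pair(4, b), branch(a, 4, 4)).

cons(pair(4, b), branch(a, 4, 4))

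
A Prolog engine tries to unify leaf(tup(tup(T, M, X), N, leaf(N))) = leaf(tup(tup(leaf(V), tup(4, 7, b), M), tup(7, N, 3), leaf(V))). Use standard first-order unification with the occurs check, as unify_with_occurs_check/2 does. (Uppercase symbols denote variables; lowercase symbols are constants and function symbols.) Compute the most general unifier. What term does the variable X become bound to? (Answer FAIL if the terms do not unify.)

Decompose leaf/1: tup(tup(T, M, X), N, leaf(N)) = tup(tup(leaf(V), tup(4, 7, b), M), tup(7, N, 3), leaf(V)).
Decompose tup/3: tup(T, M, X) = tup(leaf(V), tup(4, 7, b), M),  N = tup(7, N, 3),  leaf(N) = leaf(V).
Decompose tup/3: T = leaf(V),  M = tup(4, 7, b),  X = M.
Bind T := leaf(V); no other remaining equation mentions T.
Bind M := tup(4, 7, b); substituting into the one remaining equation that mentions M gives: X = tup(4, 7, b).
Bind X := tup(4, 7, b); no other remaining equation mentions X.
Occurs check fails: N occurs in tup(7, N, 3); the equation N = tup(7, N, 3) has no finite solution.

FAIL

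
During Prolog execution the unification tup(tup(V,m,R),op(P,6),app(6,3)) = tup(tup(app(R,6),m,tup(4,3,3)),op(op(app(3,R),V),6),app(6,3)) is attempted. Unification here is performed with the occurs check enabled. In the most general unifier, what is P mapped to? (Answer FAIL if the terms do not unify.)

op(app(3,tup(4,3,3)),app(tup(4,3,3),6))

Decompose tup/3: tup(V,m,R) = tup(app(R,6),m,tup(4,3,3)),  op(P,6) = op(op(app(3,R),V),6),  app(6,3) = app(6,3).
Decompose tup/3: V = app(R,6),  m = m,  R = tup(4,3,3).
Bind V := app(R,6); substituting into the one remaining equation that mentions V gives: op(P,6) = op(op(app(3,R),app(R,6)),6).
Delete trivial equation m = m.
Bind R := tup(4,3,3); substituting into the one remaining equation that mentions R gives: op(P,6) = op(op(app(3,tup(4,3,3)),app(tup(4,3,3),6)),6). Substituting into the earlier binding gives V := app(tup(4,3,3),6).
Decompose op/2: P = op(app(3,tup(4,3,3)),app(tup(4,3,3),6)),  6 = 6.
Bind P := op(app(3,tup(4,3,3)),app(tup(4,3,3),6)); no other remaining equation mentions P.
Delete trivial equation 6 = 6.
Delete trivial equation app(6,3) = app(6,3).
MGU = { V = app(tup(4,3,3),6), R = tup(4,3,3), P = op(app(3,tup(4,3,3)),app(tup(4,3,3),6)) }, so P = op(app(3,tup(4,3,3)),app(tup(4,3,3),6)).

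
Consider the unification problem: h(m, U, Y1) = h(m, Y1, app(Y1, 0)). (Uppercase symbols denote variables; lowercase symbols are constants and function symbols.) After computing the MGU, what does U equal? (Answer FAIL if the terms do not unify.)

FAIL

Decompose h/3: m = m,  U = Y1,  Y1 = app(Y1, 0).
Delete trivial equation m = m.
Bind U := Y1; no other remaining equation mentions U.
Occurs check fails: Y1 occurs in app(Y1, 0); the equation Y1 = app(Y1, 0) has no finite solution.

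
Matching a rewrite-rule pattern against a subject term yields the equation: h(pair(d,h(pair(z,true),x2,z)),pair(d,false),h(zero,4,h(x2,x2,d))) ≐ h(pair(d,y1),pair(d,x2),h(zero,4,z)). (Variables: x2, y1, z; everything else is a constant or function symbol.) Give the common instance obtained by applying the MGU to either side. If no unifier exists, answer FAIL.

h(pair(d,h(pair(h(false,false,d),true),false,h(false,false,d))),pair(d,false),h(zero,4,h(false,false,d)))

Decompose h/3: pair(d,h(pair(z,true),x2,z)) ≐ pair(d,y1),  pair(d,false) ≐ pair(d,x2),  h(zero,4,h(x2,x2,d)) ≐ h(zero,4,z).
Decompose pair/2: d ≐ d,  h(pair(z,true),x2,z) ≐ y1.
Delete trivial equation d ≐ d.
Bind y1 := h(pair(z,true),x2,z); no other remaining equation mentions y1.
Decompose pair/2: d ≐ d,  false ≐ x2.
Delete trivial equation d ≐ d.
Bind x2 := false; substituting into the remaining equation gives: h(zero,4,h(false,false,d)) ≐ h(zero,4,z). Substituting into the earlier binding gives y1 := h(pair(z,true),false,z).
Decompose h/3: zero ≐ zero,  4 ≐ 4,  h(false,false,d) ≐ z.
Delete trivial equation zero ≐ zero.
Delete trivial equation 4 ≐ 4.
Bind z := h(false,false,d). Substituting into the earlier binding gives y1 := h(pair(h(false,false,d),true),false,h(false,false,d)).
Applying the MGU to either side gives h(pair(d,h(pair(h(false,false,d),true),false,h(false,false,d))),pair(d,false),h(zero,4,h(false,false,d))).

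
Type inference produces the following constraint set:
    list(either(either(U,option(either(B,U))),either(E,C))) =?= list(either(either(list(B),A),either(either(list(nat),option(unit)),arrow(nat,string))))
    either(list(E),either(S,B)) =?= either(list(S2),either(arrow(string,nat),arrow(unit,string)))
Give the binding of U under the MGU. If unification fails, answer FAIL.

list(arrow(unit,string))

Decompose list/1: either(either(U,option(either(B,U))),either(E,C)) =?= either(either(list(B),A),either(either(list(nat),option(unit)),arrow(nat,string))).
Decompose either/2: either(U,option(either(B,U))) =?= either(list(B),A),  either(E,C) =?= either(either(list(nat),option(unit)),arrow(nat,string)).
Decompose either/2: U =?= list(B),  option(either(B,U)) =?= A.
Bind U := list(B); substituting into the one remaining equation that mentions U gives: option(either(B,list(B))) =?= A.
Bind A := option(either(B,list(B))); no other remaining equation mentions A.
Decompose either/2: E =?= either(list(nat),option(unit)),  C =?= arrow(nat,string).
Bind E := either(list(nat),option(unit)); substituting into the one remaining equation that mentions E gives: either(list(either(list(nat),option(unit))),either(S,B)) =?= either(list(S2),either(arrow(string,nat),arrow(unit,string))).
Bind C := arrow(nat,string); no other remaining equation mentions C.
Decompose either/2: list(either(list(nat),option(unit))) =?= list(S2),  either(S,B) =?= either(arrow(string,nat),arrow(unit,string)).
Decompose list/1: either(list(nat),option(unit)) =?= S2.
Bind S2 := either(list(nat),option(unit)); no other remaining equation mentions S2.
Decompose either/2: S =?= arrow(string,nat),  B =?= arrow(unit,string).
Bind S := arrow(string,nat); no other remaining equation mentions S.
Bind B := arrow(unit,string). Substituting into the earlier bindings gives U := list(arrow(unit,string)), A := option(either(arrow(unit,string),list(arrow(unit,string)))).
MGU = { U -> list(arrow(unit,string)), A -> option(either(arrow(unit,string),list(arrow(unit,string)))), E -> either(list(nat),option(unit)), C -> arrow(nat,string), S2 -> either(list(nat),option(unit)), S -> arrow(string,nat), B -> arrow(unit,string) }, so U -> list(arrow(unit,string)).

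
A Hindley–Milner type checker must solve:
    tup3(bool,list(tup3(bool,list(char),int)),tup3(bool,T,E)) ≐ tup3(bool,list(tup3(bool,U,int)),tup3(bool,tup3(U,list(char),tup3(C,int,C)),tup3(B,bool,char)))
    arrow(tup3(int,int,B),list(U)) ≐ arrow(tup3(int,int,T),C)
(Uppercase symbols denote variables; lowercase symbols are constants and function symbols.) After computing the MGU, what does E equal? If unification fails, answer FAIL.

Decompose tup3/3: bool ≐ bool,  list(tup3(bool,list(char),int)) ≐ list(tup3(bool,U,int)),  tup3(bool,T,E) ≐ tup3(bool,tup3(U,list(char),tup3(C,int,C)),tup3(B,bool,char)).
Delete trivial equation bool ≐ bool.
Decompose list/1: tup3(bool,list(char),int) ≐ tup3(bool,U,int).
Decompose tup3/3: bool ≐ bool,  list(char) ≐ U,  int ≐ int.
Delete trivial equation bool ≐ bool.
Bind U := list(char); substituting into the 2 remaining equations that mention U gives: tup3(bool,T,E) ≐ tup3(bool,tup3(list(char),list(char),tup3(C,int,C)),tup3(B,bool,char)),  arrow(tup3(int,int,B),list(list(char))) ≐ arrow(tup3(int,int,T),C).
Delete trivial equation int ≐ int.
Decompose tup3/3: bool ≐ bool,  T ≐ tup3(list(char),list(char),tup3(C,int,C)),  E ≐ tup3(B,bool,char).
Delete trivial equation bool ≐ bool.
Bind T := tup3(list(char),list(char),tup3(C,int,C)); substituting into the one remaining equation that mentions T gives: arrow(tup3(int,int,B),list(list(char))) ≐ arrow(tup3(int,int,tup3(list(char),list(char),tup3(C,int,C))),C).
Bind E := tup3(B,bool,char); no other remaining equation mentions E.
Decompose arrow/2: tup3(int,int,B) ≐ tup3(int,int,tup3(list(char),list(char),tup3(C,int,C))),  list(list(char)) ≐ C.
Decompose tup3/3: int ≐ int,  int ≐ int,  B ≐ tup3(list(char),list(char),tup3(C,int,C)).
Delete trivial equation int ≐ int.
Delete trivial equation int ≐ int.
Bind B := tup3(list(char),list(char),tup3(C,int,C)); no other remaining equation mentions B. Substituting into the earlier binding gives E := tup3(tup3(list(char),list(char),tup3(C,int,C)),bool,char).
Bind C := list(list(char)). Substituting into the earlier bindings gives T := tup3(list(char),list(char),tup3(list(list(char)),int,list(list(char)))), E := tup3(tup3(list(char),list(char),tup3(list(list(char)),int,list(list(char)))),bool,char), B := tup3(list(char),list(char),tup3(list(list(char)),int,list(list(char)))).
MGU = { U := list(char), T := tup3(list(char),list(char),tup3(list(list(char)),int,list(list(char)))), E := tup3(tup3(list(char),list(char),tup3(list(list(char)),int,list(list(char)))),bool,char), B := tup3(list(char),list(char),tup3(list(list(char)),int,list(list(char)))), C := list(list(char)) }, so E := tup3(tup3(list(char),list(char),tup3(list(list(char)),int,list(list(char)))),bool,char).

tup3(tup3(list(char),list(char),tup3(list(list(char)),int,list(list(char)))),bool,char)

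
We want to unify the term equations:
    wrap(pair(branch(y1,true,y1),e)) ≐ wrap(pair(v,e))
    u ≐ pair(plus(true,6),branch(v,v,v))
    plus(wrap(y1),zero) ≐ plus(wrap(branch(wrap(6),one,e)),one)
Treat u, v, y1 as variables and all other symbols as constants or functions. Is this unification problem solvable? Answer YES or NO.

NO

Decompose wrap/1: pair(branch(y1,true,y1),e) ≐ pair(v,e).
Decompose pair/2: branch(y1,true,y1) ≐ v,  e ≐ e.
Bind v := branch(y1,true,y1); substituting into the one remaining equation that mentions v gives: u ≐ pair(plus(true,6),branch(branch(y1,true,y1),branch(y1,true,y1),branch(y1,true,y1))).
Delete trivial equation e ≐ e.
Bind u := pair(plus(true,6),branch(branch(y1,true,y1),branch(y1,true,y1),branch(y1,true,y1))); no other remaining equation mentions u.
Decompose plus/2: wrap(y1) ≐ wrap(branch(wrap(6),one,e)),  zero ≐ one.
Decompose wrap/1: y1 ≐ branch(wrap(6),one,e).
Bind y1 := branch(wrap(6),one,e); no other remaining equation mentions y1. Substituting into the earlier bindings gives v := branch(branch(wrap(6),one,e),true,branch(wrap(6),one,e)), u := pair(plus(true,6),branch(branch(branch(wrap(6),one,e),true,branch(wrap(6),one,e)),branch(branch(wrap(6),one,e),true,branch(wrap(6),one,e)),branch(branch(wrap(6),one,e),true,branch(wrap(6),one,e)))).
Clash: constants zero and one differ; no unifier exists.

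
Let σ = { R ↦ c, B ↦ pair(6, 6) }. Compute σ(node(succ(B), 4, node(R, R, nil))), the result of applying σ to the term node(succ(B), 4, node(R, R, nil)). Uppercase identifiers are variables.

Replace each occurrence of R with c.
Replace each occurrence of B with pair(6, 6).
Result: node(succ(pair(6, 6)), 4, node(c, c, nil)).

node(succ(pair(6, 6)), 4, node(c, c, nil))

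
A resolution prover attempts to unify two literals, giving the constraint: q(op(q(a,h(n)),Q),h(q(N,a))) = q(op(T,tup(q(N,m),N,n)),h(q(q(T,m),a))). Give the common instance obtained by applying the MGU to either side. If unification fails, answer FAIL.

q(op(q(a,h(n)),tup(q(q(q(a,h(n)),m),m),q(q(a,h(n)),m),n)),h(q(q(q(a,h(n)),m),a)))

Decompose q/2: op(q(a,h(n)),Q) = op(T,tup(q(N,m),N,n)),  h(q(N,a)) = h(q(q(T,m),a)).
Decompose op/2: q(a,h(n)) = T,  Q = tup(q(N,m),N,n).
Bind T := q(a,h(n)); substituting into the one remaining equation that mentions T gives: h(q(N,a)) = h(q(q(q(a,h(n)),m),a)).
Bind Q := tup(q(N,m),N,n); no other remaining equation mentions Q.
Decompose h/1: q(N,a) = q(q(q(a,h(n)),m),a).
Decompose q/2: N = q(q(a,h(n)),m),  a = a.
Bind N := q(q(a,h(n)),m); no other remaining equation mentions N. Substituting into the earlier binding gives Q := tup(q(q(q(a,h(n)),m),m),q(q(a,h(n)),m),n).
Delete trivial equation a = a.
Applying the MGU to either side gives q(op(q(a,h(n)),tup(q(q(q(a,h(n)),m),m),q(q(a,h(n)),m),n)),h(q(q(q(a,h(n)),m),a))).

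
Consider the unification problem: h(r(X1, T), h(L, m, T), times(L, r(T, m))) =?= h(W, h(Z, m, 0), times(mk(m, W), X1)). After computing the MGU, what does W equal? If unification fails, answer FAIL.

Decompose h/3: r(X1, T) =?= W,  h(L, m, T) =?= h(Z, m, 0),  times(L, r(T, m)) =?= times(mk(m, W), X1).
Bind W := r(X1, T); substituting into the one remaining equation that mentions W gives: times(L, r(T, m)) =?= times(mk(m, r(X1, T)), X1).
Decompose h/3: L =?= Z,  m =?= m,  T =?= 0.
Bind L := Z; substituting into the one remaining equation that mentions L gives: times(Z, r(T, m)) =?= times(mk(m, r(X1, T)), X1).
Delete trivial equation m =?= m.
Bind T := 0; substituting into the remaining equation gives: times(Z, r(0, m)) =?= times(mk(m, r(X1, 0)), X1). Substituting into the earlier binding gives W := r(X1, 0).
Decompose times/2: Z =?= mk(m, r(X1, 0)),  r(0, m) =?= X1.
Bind Z := mk(m, r(X1, 0)); no other remaining equation mentions Z. Substituting into the earlier binding gives L := mk(m, r(X1, 0)).
Bind X1 := r(0, m). Substituting into the earlier bindings gives W := r(r(0, m), 0), L := mk(m, r(r(0, m), 0)), Z := mk(m, r(r(0, m), 0)).
MGU = { W := r(r(0, m), 0), L := mk(m, r(r(0, m), 0)), T := 0, Z := mk(m, r(r(0, m), 0)), X1 := r(0, m) }, so W := r(r(0, m), 0).

r(r(0, m), 0)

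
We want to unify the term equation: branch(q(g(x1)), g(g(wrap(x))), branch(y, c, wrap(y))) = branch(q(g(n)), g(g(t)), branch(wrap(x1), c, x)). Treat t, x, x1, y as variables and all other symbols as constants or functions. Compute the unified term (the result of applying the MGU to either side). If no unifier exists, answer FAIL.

Decompose branch/3: q(g(x1)) = q(g(n)),  g(g(wrap(x))) = g(g(t)),  branch(y, c, wrap(y)) = branch(wrap(x1), c, x).
Decompose q/1: g(x1) = g(n).
Decompose g/1: x1 = n.
Bind x1 := n; substituting into the one remaining equation that mentions x1 gives: branch(y, c, wrap(y)) = branch(wrap(n), c, x).
Decompose g/1: g(wrap(x)) = g(t).
Decompose g/1: wrap(x) = t.
Bind t := wrap(x); no other remaining equation mentions t.
Decompose branch/3: y = wrap(n),  c = c,  wrap(y) = x.
Bind y := wrap(n); substituting into the one remaining equation that mentions y gives: wrap(wrap(n)) = x.
Delete trivial equation c = c.
Bind x := wrap(wrap(n)). Substituting into the earlier binding gives t := wrap(wrap(wrap(n))).
Applying the MGU to either side gives branch(q(g(n)), g(g(wrap(wrap(wrap(n))))), branch(wrap(n), c, wrap(wrap(n)))).

branch(q(g(n)), g(g(wrap(wrap(wrap(n))))), branch(wrap(n), c, wrap(wrap(n))))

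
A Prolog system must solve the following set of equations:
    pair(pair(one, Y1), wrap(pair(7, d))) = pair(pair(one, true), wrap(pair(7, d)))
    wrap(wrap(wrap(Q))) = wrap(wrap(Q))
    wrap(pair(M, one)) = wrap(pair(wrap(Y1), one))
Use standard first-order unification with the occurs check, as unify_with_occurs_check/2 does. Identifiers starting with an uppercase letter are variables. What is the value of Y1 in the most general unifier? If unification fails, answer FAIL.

FAIL

Decompose pair/2: pair(one, Y1) = pair(one, true),  wrap(pair(7, d)) = wrap(pair(7, d)).
Decompose pair/2: one = one,  Y1 = true.
Delete trivial equation one = one.
Bind Y1 := true; substituting into the one remaining equation that mentions Y1 gives: wrap(pair(M, one)) = wrap(pair(wrap(true), one)).
Delete trivial equation wrap(pair(7, d)) = wrap(pair(7, d)).
Decompose wrap/1: wrap(wrap(Q)) = wrap(Q).
Decompose wrap/1: wrap(Q) = Q.
Occurs check fails: Q occurs in wrap(Q); the equation Q = wrap(Q) has no finite solution.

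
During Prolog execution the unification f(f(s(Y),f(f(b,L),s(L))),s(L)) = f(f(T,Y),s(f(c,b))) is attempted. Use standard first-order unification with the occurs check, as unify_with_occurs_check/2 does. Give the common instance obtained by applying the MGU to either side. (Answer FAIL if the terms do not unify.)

f(f(s(f(f(b,f(c,b)),s(f(c,b)))),f(f(b,f(c,b)),s(f(c,b)))),s(f(c,b)))

Decompose f/2: f(s(Y),f(f(b,L),s(L))) = f(T,Y),  s(L) = s(f(c,b)).
Decompose f/2: s(Y) = T,  f(f(b,L),s(L)) = Y.
Bind T := s(Y); no other remaining equation mentions T.
Bind Y := f(f(b,L),s(L)); no other remaining equation mentions Y. Substituting into the earlier binding gives T := s(f(f(b,L),s(L))).
Decompose s/1: L = f(c,b).
Bind L := f(c,b). Substituting into the earlier bindings gives T := s(f(f(b,f(c,b)),s(f(c,b)))), Y := f(f(b,f(c,b)),s(f(c,b))).
Applying the MGU to either side gives f(f(s(f(f(b,f(c,b)),s(f(c,b)))),f(f(b,f(c,b)),s(f(c,b)))),s(f(c,b))).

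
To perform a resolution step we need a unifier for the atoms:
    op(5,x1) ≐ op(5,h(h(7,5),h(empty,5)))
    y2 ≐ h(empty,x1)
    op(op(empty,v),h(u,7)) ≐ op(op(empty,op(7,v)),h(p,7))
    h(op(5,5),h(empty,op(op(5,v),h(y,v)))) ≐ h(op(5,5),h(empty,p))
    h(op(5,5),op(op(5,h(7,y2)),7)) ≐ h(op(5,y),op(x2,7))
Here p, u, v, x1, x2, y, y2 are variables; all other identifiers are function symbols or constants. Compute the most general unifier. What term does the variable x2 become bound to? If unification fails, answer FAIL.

Decompose op/2: 5 ≐ 5,  x1 ≐ h(h(7,5),h(empty,5)).
Delete trivial equation 5 ≐ 5.
Bind x1 := h(h(7,5),h(empty,5)); substituting into the one remaining equation that mentions x1 gives: y2 ≐ h(empty,h(h(7,5),h(empty,5))).
Bind y2 := h(empty,h(h(7,5),h(empty,5))); substituting into the one remaining equation that mentions y2 gives: h(op(5,5),op(op(5,h(7,h(empty,h(h(7,5),h(empty,5))))),7)) ≐ h(op(5,y),op(x2,7)).
Decompose op/2: op(empty,v) ≐ op(empty,op(7,v)),  h(u,7) ≐ h(p,7).
Decompose op/2: empty ≐ empty,  v ≐ op(7,v).
Delete trivial equation empty ≐ empty.
Occurs check fails: v occurs in op(7,v); the equation v ≐ op(7,v) has no finite solution.

FAIL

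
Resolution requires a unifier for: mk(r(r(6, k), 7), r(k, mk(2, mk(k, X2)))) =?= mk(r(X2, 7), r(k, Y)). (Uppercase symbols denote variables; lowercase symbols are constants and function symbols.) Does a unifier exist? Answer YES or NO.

YES

Decompose mk/2: r(r(6, k), 7) =?= r(X2, 7),  r(k, mk(2, mk(k, X2))) =?= r(k, Y).
Decompose r/2: r(6, k) =?= X2,  7 =?= 7.
Bind X2 := r(6, k); substituting into the one remaining equation that mentions X2 gives: r(k, mk(2, mk(k, r(6, k)))) =?= r(k, Y).
Delete trivial equation 7 =?= 7.
Decompose r/2: k =?= k,  mk(2, mk(k, r(6, k))) =?= Y.
Delete trivial equation k =?= k.
Bind Y := mk(2, mk(k, r(6, k))).
No equations remain and no clash or occurs-check failure arose, so a unifier exists.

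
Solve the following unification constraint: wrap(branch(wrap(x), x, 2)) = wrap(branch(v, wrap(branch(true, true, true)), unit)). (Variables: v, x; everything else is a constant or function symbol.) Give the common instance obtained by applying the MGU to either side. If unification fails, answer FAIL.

Decompose wrap/1: branch(wrap(x), x, 2) = branch(v, wrap(branch(true, true, true)), unit).
Decompose branch/3: wrap(x) = v,  x = wrap(branch(true, true, true)),  2 = unit.
Bind v := wrap(x); no other remaining equation mentions v.
Bind x := wrap(branch(true, true, true)); no other remaining equation mentions x. Substituting into the earlier binding gives v := wrap(wrap(branch(true, true, true))).
Clash: constants 2 and unit differ; no unifier exists.

FAIL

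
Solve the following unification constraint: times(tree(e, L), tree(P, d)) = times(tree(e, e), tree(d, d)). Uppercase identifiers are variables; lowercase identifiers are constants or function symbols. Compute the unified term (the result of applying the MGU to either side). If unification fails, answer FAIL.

Decompose times/2: tree(e, L) = tree(e, e),  tree(P, d) = tree(d, d).
Decompose tree/2: e = e,  L = e.
Delete trivial equation e = e.
Bind L := e; no other remaining equation mentions L.
Decompose tree/2: P = d,  d = d.
Bind P := d; no other remaining equation mentions P.
Delete trivial equation d = d.
Applying the MGU to either side gives times(tree(e, e), tree(d, d)).

times(tree(e, e), tree(d, d))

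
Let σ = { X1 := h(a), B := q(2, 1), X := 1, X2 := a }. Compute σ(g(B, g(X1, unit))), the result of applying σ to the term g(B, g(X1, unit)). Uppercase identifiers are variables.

g(q(2, 1), g(h(a), unit))

Replace each occurrence of X1 with h(a).
Replace each occurrence of B with q(2, 1).
Result: g(q(2, 1), g(h(a), unit)).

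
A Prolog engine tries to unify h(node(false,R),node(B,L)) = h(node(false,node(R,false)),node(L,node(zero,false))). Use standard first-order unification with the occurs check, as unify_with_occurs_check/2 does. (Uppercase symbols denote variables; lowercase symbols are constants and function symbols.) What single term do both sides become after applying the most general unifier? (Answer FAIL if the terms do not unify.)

FAIL

Decompose h/2: node(false,R) = node(false,node(R,false)),  node(B,L) = node(L,node(zero,false)).
Decompose node/2: false = false,  R = node(R,false).
Delete trivial equation false = false.
Occurs check fails: R occurs in node(R,false); the equation R = node(R,false) has no finite solution.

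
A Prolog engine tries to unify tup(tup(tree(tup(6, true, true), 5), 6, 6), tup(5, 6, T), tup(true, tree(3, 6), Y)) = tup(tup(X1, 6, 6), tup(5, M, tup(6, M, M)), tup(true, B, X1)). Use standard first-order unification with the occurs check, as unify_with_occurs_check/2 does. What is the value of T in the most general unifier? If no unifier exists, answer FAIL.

Decompose tup/3: tup(tree(tup(6, true, true), 5), 6, 6) = tup(X1, 6, 6),  tup(5, 6, T) = tup(5, M, tup(6, M, M)),  tup(true, tree(3, 6), Y) = tup(true, B, X1).
Decompose tup/3: tree(tup(6, true, true), 5) = X1,  6 = 6,  6 = 6.
Bind X1 := tree(tup(6, true, true), 5); substituting into the one remaining equation that mentions X1 gives: tup(true, tree(3, 6), Y) = tup(true, B, tree(tup(6, true, true), 5)).
Delete trivial equation 6 = 6.
Delete trivial equation 6 = 6.
Decompose tup/3: 5 = 5,  6 = M,  T = tup(6, M, M).
Delete trivial equation 5 = 5.
Bind M := 6; substituting into the one remaining equation that mentions M gives: T = tup(6, 6, 6).
Bind T := tup(6, 6, 6); no other remaining equation mentions T.
Decompose tup/3: true = true,  tree(3, 6) = B,  Y = tree(tup(6, true, true), 5).
Delete trivial equation true = true.
Bind B := tree(3, 6); no other remaining equation mentions B.
Bind Y := tree(tup(6, true, true), 5).
MGU = { X1 ↦ tree(tup(6, true, true), 5), M ↦ 6, T ↦ tup(6, 6, 6), B ↦ tree(3, 6), Y ↦ tree(tup(6, true, true), 5) }, so T ↦ tup(6, 6, 6).

tup(6, 6, 6)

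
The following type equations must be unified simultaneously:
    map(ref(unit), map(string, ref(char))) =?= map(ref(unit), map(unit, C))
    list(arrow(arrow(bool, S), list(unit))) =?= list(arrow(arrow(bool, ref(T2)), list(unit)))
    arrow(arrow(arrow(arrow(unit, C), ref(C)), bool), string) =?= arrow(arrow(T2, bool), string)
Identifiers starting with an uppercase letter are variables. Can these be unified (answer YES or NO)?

Decompose map/2: ref(unit) =?= ref(unit),  map(string, ref(char)) =?= map(unit, C).
Delete trivial equation ref(unit) =?= ref(unit).
Decompose map/2: string =?= unit,  ref(char) =?= C.
Clash: constants string and unit differ; no unifier exists.

NO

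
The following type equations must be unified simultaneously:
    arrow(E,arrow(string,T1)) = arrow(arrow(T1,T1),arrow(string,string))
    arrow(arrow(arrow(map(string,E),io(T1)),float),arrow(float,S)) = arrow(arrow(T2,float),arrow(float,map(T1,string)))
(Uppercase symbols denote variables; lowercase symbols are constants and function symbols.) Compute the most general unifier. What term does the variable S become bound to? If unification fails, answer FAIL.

map(string,string)

Decompose arrow/2: E = arrow(T1,T1),  arrow(string,T1) = arrow(string,string).
Bind E := arrow(T1,T1); substituting into the one remaining equation that mentions E gives: arrow(arrow(arrow(map(string,arrow(T1,T1)),io(T1)),float),arrow(float,S)) = arrow(arrow(T2,float),arrow(float,map(T1,string))).
Decompose arrow/2: string = string,  T1 = string.
Delete trivial equation string = string.
Bind T1 := string; substituting into the remaining equation gives: arrow(arrow(arrow(map(string,arrow(string,string)),io(string)),float),arrow(float,S)) = arrow(arrow(T2,float),arrow(float,map(string,string))). Substituting into the earlier binding gives E := arrow(string,string).
Decompose arrow/2: arrow(arrow(map(string,arrow(string,string)),io(string)),float) = arrow(T2,float),  arrow(float,S) = arrow(float,map(string,string)).
Decompose arrow/2: arrow(map(string,arrow(string,string)),io(string)) = T2,  float = float.
Bind T2 := arrow(map(string,arrow(string,string)),io(string)); no other remaining equation mentions T2.
Delete trivial equation float = float.
Decompose arrow/2: float = float,  S = map(string,string).
Delete trivial equation float = float.
Bind S := map(string,string).
MGU = { E := arrow(string,string), T1 := string, T2 := arrow(map(string,arrow(string,string)),io(string)), S := map(string,string) }, so S := map(string,string).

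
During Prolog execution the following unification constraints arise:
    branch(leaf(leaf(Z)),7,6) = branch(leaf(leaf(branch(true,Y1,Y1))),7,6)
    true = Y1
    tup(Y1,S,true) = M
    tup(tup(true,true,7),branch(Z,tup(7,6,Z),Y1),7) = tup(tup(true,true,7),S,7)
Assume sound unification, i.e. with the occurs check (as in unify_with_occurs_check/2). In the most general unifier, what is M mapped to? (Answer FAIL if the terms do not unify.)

Decompose branch/3: leaf(leaf(Z)) = leaf(leaf(branch(true,Y1,Y1))),  7 = 7,  6 = 6.
Decompose leaf/1: leaf(Z) = leaf(branch(true,Y1,Y1)).
Decompose leaf/1: Z = branch(true,Y1,Y1).
Bind Z := branch(true,Y1,Y1); substituting into the one remaining equation that mentions Z gives: tup(tup(true,true,7),branch(branch(true,Y1,Y1),tup(7,6,branch(true,Y1,Y1)),Y1),7) = tup(tup(true,true,7),S,7).
Delete trivial equation 7 = 7.
Delete trivial equation 6 = 6.
Bind Y1 := true; substituting into the remaining equations gives: tup(true,S,true) = M,  tup(tup(true,true,7),branch(branch(true,true,true),tup(7,6,branch(true,true,true)),true),7) = tup(tup(true,true,7),S,7). Substituting into the earlier binding gives Z := branch(true,true,true).
Bind M := tup(true,S,true); no other remaining equation mentions M.
Decompose tup/3: tup(true,true,7) = tup(true,true,7),  branch(branch(true,true,true),tup(7,6,branch(true,true,true)),true) = S,  7 = 7.
Delete trivial equation tup(true,true,7) = tup(true,true,7).
Bind S := branch(branch(true,true,true),tup(7,6,branch(true,true,true)),true); no other remaining equation mentions S. Substituting into the earlier binding gives M := tup(true,branch(branch(true,true,true),tup(7,6,branch(true,true,true)),true),true).
Delete trivial equation 7 = 7.
MGU = { Z -> branch(true,true,true), Y1 -> true, M -> tup(true,branch(branch(true,true,true),tup(7,6,branch(true,true,true)),true),true), S -> branch(branch(true,true,true),tup(7,6,branch(true,true,true)),true) }, so M -> tup(true,branch(branch(true,true,true),tup(7,6,branch(true,true,true)),true),true).

tup(true,branch(branch(true,true,true),tup(7,6,branch(true,true,true)),true),true)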